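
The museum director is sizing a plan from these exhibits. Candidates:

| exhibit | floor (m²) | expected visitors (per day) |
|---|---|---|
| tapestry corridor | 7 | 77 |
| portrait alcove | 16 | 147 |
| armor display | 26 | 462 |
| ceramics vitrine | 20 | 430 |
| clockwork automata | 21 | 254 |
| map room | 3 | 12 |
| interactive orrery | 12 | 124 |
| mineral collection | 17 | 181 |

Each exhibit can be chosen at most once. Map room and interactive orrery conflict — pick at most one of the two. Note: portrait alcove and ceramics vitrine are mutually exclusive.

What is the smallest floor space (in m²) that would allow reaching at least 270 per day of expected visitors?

Need the lightest bundle worth ≥ 270.
ceramics vitrine: 430 expected visitors at 20 m².
Below 20 m² the best achievable stays under 270.

20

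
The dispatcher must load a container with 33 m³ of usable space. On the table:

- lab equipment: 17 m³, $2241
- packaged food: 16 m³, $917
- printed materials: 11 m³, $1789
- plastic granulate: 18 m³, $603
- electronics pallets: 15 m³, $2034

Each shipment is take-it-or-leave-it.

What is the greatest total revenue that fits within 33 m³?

4275

Greedy by ratio would take printed materials + electronics pallets: 26 m³ used, total 3823.
Dropping printed materials frees 11 m³; slotting in lab equipment (17 m³) lifts the total to 4275 at 32 m³.
The closest alternative, lab equipment + printed materials, reaches only 4030.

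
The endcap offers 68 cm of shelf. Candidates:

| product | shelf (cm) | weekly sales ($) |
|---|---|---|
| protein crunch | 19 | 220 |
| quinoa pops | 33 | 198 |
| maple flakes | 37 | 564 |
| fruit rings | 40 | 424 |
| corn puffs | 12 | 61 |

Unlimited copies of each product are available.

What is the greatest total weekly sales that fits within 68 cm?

Density check — maple flakes 15.24, protein crunch 11.58, fruit rings 10.60 are the best per cm.
The ratio ordering already packs tightly: protein crunch + maple flakes + corn puffs, 68 cm, 845.
Nothing else within 68 cm beats 845.

845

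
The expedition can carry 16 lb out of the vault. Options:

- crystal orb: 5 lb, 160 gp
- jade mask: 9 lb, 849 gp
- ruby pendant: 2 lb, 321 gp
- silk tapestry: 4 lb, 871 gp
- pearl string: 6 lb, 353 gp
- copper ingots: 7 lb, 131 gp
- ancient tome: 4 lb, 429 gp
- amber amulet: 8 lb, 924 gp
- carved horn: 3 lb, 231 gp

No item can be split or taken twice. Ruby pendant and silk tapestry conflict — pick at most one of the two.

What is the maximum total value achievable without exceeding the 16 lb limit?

Best packing: silk tapestry + ancient tome + amber amulet — 16 lb, 2224 total.
The closest alternative, silk tapestry + amber amulet + carved horn, reaches only 2026.

2224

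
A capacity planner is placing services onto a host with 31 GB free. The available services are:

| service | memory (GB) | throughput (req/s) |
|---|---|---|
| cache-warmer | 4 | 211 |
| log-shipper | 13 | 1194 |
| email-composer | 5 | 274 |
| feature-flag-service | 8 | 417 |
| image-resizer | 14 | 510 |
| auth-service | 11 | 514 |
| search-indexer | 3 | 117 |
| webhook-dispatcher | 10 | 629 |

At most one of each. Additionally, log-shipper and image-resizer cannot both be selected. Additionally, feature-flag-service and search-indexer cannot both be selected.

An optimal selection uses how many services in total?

3

Best achievable throughput is 2240.
log-shipper + feature-flag-service + webhook-dispatcher hits 2240 at 31 GB.
Every optimal selection uses 3 services.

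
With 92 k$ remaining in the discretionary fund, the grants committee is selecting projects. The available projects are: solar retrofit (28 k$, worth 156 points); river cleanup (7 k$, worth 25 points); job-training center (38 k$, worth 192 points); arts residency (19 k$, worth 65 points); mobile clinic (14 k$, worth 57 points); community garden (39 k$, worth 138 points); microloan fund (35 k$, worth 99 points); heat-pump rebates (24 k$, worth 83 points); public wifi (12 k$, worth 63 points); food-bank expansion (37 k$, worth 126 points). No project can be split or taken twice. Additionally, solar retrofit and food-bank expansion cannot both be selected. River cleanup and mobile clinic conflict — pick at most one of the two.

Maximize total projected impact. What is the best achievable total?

468

Taking solar retrofit + job-training center + mobile clinic + public wifi: 92 k$ used, 468 in projected impact.
No other feasible combination exceeds 468.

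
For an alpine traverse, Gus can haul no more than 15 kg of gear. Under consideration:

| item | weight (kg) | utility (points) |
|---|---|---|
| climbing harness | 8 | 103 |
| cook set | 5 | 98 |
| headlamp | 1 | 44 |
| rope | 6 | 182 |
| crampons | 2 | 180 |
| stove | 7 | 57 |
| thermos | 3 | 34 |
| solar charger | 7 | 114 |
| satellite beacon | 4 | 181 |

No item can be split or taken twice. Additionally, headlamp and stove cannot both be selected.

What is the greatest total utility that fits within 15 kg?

Ranking by ratio (utility/kg): crampons 90.00, satellite beacon 45.25, headlamp 44.00, rope 30.33.
Taking headlamp + rope + crampons + satellite beacon: 13 kg used, 587 in utility.

587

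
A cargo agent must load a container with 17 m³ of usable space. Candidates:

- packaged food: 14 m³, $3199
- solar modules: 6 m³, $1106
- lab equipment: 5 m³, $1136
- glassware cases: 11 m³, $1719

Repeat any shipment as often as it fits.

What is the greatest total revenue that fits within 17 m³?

Taking the top-ratio shipments first gives packaged food for 3199 (14 m³).
Replace packaged food with 3×lab equipment: the trade gains 209 net, giving 3408 at 15 m³.
That's the maximum — no swap from here does better than 3408.

3408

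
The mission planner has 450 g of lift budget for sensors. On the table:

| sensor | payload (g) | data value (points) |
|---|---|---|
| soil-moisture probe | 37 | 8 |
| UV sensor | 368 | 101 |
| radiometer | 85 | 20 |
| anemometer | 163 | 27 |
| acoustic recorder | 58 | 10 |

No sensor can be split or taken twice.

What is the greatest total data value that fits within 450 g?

111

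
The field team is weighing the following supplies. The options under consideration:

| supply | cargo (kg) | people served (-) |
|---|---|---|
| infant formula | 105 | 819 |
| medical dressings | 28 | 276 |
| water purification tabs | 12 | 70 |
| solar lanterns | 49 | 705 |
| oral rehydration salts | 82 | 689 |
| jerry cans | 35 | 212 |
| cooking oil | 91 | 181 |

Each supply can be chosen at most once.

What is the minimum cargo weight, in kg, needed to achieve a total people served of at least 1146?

112

Need the lightest bundle worth ≥ 1146.
medical dressings + solar lanterns + jerry cans: 1193 people served at 112 kg.
Below 112 kg the best achievable stays under 1146.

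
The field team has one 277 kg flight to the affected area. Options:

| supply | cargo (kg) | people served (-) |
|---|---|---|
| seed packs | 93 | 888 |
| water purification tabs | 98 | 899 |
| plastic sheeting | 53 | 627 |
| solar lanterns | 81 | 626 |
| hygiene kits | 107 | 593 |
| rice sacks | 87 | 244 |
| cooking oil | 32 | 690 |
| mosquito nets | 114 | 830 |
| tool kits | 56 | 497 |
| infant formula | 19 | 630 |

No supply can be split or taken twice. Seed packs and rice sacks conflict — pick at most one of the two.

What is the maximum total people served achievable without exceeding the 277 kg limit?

Density check — infant formula 33.16, cooking oil 21.56, plastic sheeting 11.83, seed packs 9.55 are the best per kg.
Taking the top-ratio supplies first gives seed packs + plastic sheeting + cooking oil + tool kits + infant formula for 3332 (253 kg).
Dropping seed packs frees 93 kg; slotting in water purification tabs (98 kg) lifts the total to 3343 at 258 kg.
The spare 19 kg is too small for any remaining supply, and no feasible exchange beats 3343.

3343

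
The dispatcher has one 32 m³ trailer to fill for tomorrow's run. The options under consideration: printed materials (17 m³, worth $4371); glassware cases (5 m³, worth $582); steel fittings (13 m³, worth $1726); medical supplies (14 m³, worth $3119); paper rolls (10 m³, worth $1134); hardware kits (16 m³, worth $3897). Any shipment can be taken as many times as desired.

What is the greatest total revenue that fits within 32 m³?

Density check — printed materials 257.12, hardware kits 243.56, medical supplies 222.79 are the best per m³.
Taking the top-ratio shipments first gives printed materials + medical supplies for 7490 (31 m³).
Dropping printed materials and medical supplies frees 31 m³; slotting in 2×hardware kits (32 m³) lifts the total to 7794 at 32 m³.
No other feasible combination exceeds 7794.

7794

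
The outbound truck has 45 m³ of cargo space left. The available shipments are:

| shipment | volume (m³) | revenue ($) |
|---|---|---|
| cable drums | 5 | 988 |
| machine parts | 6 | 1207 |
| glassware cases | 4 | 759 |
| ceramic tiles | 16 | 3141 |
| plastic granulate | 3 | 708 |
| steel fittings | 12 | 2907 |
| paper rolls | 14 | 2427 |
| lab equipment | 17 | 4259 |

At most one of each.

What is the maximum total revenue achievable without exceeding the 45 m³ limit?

10307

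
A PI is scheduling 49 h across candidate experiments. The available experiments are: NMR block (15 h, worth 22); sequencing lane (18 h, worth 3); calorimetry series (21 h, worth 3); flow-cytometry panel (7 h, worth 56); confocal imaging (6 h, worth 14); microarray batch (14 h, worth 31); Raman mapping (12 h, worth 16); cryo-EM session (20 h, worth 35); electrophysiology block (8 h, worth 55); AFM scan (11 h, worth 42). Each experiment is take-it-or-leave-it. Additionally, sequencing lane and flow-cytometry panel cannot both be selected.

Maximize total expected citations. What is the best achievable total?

198

The ratio ordering already packs tightly: flow-cytometry panel + confocal imaging + microarray batch + electrophysiology block + AFM scan, 46 h, 198.
Every other selection either busts 49 h or breaks a pairing rule or fails to beat 198.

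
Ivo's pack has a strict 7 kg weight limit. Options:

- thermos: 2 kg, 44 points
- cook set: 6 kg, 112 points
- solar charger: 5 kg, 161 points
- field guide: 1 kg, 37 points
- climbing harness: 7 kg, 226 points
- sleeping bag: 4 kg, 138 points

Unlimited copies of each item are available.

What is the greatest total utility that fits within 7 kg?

7×field guide uses 7 of the 7 kg and totals 259.
That's the maximum — no swap from here does better than 259.

259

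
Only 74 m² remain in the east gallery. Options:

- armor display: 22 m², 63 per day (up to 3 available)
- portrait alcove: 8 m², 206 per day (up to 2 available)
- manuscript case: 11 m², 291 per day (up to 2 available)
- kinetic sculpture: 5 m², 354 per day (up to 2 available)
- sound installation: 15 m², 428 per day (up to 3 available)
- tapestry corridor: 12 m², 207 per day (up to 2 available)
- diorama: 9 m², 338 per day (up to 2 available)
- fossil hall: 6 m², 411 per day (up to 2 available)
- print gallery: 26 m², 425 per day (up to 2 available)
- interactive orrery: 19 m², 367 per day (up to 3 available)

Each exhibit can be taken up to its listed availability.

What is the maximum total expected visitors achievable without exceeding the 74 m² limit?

The ratio heuristic lands on 2×kinetic sculpture + 2×sound installation + 2×diorama + 2×fossil hall (3062) but leaves 4 m² idle.
The 15 m² tied up in sound installation is better spent on portrait alcove + manuscript case — total rises to 3131 (74 m²).

3131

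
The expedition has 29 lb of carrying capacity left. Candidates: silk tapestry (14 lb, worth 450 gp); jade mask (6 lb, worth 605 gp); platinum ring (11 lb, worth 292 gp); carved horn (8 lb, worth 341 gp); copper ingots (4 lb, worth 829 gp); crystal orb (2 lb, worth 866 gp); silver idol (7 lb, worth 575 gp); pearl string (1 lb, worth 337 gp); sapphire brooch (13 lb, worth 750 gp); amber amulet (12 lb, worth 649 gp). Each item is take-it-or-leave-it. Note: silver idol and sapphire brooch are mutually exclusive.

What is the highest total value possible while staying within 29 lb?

Jade mask + carved horn + copper ingots + crystal orb + silver idol + pearl string uses 28 of the 29 lb and totals 3553.
That's the maximum — no feasible swap from here does better than 3553.

3553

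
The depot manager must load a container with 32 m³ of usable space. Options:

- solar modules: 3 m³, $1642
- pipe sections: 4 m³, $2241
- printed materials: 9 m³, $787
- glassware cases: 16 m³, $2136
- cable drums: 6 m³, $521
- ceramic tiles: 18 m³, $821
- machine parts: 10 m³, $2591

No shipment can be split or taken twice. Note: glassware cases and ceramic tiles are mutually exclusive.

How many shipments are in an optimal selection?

Best achievable revenue is 7782.
solar modules + pipe sections + printed materials + cable drums + machine parts hits 7782 at 32 m³.
All optima have 5 shipments.

5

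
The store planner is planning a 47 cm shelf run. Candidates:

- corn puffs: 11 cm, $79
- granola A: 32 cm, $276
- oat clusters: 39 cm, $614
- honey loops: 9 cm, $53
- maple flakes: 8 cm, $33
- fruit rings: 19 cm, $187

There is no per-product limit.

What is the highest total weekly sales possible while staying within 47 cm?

647

Ranking by ratio (weekly sales/cm): oat clusters 15.74, fruit rings 9.84, granola A 8.62.
Oat clusters + maple flakes uses 47 of the 47 cm and totals 647.
Nothing else within 47 cm beats 647.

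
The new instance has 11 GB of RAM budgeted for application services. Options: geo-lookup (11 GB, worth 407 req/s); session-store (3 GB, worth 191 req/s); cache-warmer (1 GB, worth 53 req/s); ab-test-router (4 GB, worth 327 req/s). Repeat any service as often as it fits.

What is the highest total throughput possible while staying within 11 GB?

Session-store + 2×ab-test-router uses 11 of the 11 GB and totals 845.

845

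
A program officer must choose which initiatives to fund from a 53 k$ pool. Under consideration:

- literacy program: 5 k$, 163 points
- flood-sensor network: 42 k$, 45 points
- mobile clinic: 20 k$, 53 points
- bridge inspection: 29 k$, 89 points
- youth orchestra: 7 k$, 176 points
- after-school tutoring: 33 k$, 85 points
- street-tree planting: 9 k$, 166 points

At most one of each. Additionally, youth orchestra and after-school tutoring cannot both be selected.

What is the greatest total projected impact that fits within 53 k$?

594

Best packing: literacy program + bridge inspection + youth orchestra + street-tree planting — 50 k$, 594 total.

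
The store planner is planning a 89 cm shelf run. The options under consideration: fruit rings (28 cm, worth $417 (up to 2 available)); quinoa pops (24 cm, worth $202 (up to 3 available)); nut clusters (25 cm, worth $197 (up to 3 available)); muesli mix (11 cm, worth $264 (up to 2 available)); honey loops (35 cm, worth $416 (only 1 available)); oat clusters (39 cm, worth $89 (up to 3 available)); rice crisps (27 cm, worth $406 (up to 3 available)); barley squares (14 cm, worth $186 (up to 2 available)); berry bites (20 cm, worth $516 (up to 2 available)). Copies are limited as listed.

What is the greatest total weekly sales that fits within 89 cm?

1966

2×muesli mix + rice crisps + 2×berry bites uses 89 of the 89 cm and totals 1966.
Nothing else within 89 cm beats 1966.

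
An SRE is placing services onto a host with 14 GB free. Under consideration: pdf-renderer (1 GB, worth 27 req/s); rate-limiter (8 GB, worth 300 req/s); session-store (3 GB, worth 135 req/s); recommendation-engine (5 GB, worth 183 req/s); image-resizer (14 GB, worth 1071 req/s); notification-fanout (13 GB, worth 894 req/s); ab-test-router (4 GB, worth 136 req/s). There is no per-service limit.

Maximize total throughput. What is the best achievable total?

Best packing: image-resizer — 14 GB, 1071 total.

1071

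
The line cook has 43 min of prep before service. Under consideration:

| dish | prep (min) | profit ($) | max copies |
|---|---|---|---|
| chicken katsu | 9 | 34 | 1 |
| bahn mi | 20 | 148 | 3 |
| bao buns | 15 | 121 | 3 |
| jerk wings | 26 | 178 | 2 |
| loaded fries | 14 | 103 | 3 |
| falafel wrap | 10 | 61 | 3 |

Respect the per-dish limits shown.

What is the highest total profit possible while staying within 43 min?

327

Taking the top-ratio dishes first gives 2×bao buns + falafel wrap for 303 (40 min).
The 25 min tied up in bao buns and falafel wrap is better spent on 2×loaded fries — total rises to 327 (43 min).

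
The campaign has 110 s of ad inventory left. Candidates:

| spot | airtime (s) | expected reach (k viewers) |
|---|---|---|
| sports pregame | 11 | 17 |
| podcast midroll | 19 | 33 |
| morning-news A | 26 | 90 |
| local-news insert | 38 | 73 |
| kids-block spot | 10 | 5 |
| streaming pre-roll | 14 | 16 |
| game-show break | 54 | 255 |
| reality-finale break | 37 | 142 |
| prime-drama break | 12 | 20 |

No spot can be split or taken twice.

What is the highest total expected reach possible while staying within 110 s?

Ranking by ratio (expected reach/s): game-show break 4.72, reality-finale break 3.84, morning-news A 3.46.
Taking podcast midroll + game-show break + reality-finale break: 110 s used, 430 in expected reach.
Runner-up game-show break + reality-finale break + prime-drama break tops out at 417.

430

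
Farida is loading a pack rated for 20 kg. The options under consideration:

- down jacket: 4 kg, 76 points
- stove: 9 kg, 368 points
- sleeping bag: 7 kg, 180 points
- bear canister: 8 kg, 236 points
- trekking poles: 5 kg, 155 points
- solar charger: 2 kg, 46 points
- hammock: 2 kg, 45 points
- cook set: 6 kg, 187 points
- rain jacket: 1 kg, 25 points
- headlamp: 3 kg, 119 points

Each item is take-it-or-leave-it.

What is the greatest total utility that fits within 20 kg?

Ranking by ratio (utility/kg): stove 40.89, headlamp 39.67, cook set 31.17, trekking poles 31.00.
Taking the top-ratio items first gives stove + cook set + rain jacket + headlamp for 699 (19 kg).
The 7 kg tied up in cook set and rain jacket is better spent on bear canister — total rises to 723 (20 kg).
Next best is stove + solar charger + cook set + headlamp at 720 (20 kg) — short by 3.

723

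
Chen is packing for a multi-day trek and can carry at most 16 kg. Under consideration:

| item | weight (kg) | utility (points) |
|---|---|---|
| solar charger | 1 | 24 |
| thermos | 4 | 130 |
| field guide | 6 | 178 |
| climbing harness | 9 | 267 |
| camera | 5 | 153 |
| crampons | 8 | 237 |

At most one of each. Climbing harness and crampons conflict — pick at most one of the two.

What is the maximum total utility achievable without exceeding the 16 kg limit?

Taking solar charger + thermos + field guide + camera: 16 kg used, 485 in utility.
Next best is solar charger + field guide + climbing harness at 469 (16 kg) — short by 16.

485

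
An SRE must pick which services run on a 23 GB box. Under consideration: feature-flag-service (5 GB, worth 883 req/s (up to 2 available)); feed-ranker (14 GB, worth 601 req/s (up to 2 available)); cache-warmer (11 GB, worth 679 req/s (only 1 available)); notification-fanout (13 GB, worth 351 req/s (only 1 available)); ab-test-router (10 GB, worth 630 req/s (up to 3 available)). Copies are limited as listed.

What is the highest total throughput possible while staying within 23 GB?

2445

A density-first pass picks 2×feature-flag-service + ab-test-router — 2396 at 20 GB.
Dropping ab-test-router frees 10 GB; slotting in cache-warmer (11 GB) lifts the total to 2445 at 21 GB.
Nothing else within 23 GB beats 2445.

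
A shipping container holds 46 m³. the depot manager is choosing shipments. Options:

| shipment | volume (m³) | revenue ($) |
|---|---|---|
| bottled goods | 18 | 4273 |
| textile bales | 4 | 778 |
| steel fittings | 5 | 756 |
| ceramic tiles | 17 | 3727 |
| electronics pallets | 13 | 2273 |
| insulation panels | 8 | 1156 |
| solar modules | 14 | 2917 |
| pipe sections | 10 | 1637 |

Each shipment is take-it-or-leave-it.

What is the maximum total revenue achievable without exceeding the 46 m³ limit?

A density-first pass picks bottled goods + textile bales + steel fittings + ceramic tiles — 9534 at 44 m³.
Replace textile bales and steel fittings with pipe sections: the trade gains 103 net, giving 9637 at 45 m³.
Nothing else within 46 m³ beats 9637.

9637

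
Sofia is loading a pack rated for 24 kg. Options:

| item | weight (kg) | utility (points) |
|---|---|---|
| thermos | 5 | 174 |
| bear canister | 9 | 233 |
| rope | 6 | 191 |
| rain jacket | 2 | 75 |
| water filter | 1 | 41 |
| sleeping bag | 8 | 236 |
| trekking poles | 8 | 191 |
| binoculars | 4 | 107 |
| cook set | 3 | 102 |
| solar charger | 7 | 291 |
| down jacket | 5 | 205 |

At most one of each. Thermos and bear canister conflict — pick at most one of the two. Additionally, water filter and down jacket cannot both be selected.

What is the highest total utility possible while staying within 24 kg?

879

Thermos + binoculars + cook set + solar charger + down jacket uses 24 of the 24 kg and totals 879.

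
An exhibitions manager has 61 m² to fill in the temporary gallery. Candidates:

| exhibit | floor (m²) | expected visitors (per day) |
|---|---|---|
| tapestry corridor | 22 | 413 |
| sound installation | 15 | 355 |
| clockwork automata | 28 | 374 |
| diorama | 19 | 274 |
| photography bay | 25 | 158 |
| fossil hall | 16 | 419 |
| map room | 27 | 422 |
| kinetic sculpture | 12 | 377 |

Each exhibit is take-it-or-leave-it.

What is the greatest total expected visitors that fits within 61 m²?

Density check — kinetic sculpture 31.42, fossil hall 26.19, sound installation 23.67 are the best per m².
The ratio heuristic lands on sound installation + fossil hall + kinetic sculpture (1151) but leaves 18 m² idle.
The 15 m² tied up in sound installation is better spent on map room — total rises to 1218 (55 m²).
The spare 6 m² is too small for any remaining exhibit, and no exchange beats 1218.

1218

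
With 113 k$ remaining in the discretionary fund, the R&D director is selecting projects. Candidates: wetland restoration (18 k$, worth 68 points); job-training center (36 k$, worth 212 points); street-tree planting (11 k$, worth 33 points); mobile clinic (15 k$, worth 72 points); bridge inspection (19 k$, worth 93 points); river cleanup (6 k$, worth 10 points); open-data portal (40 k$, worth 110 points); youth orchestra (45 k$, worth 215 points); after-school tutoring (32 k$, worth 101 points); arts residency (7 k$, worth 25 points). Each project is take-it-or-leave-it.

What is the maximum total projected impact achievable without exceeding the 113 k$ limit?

555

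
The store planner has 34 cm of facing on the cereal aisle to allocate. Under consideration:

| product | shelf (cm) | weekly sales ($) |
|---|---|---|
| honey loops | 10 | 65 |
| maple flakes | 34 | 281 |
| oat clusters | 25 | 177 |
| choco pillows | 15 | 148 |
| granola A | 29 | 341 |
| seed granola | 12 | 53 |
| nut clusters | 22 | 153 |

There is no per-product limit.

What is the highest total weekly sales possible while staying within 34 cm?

Density check — granola A 11.76, choco pillows 9.87, maple flakes 8.26, oat clusters 7.08 are the best per cm.
The ratio ordering already packs tightly: granola A, 29 cm, 341.
Every other selection either busts 34 cm or fails to beat 341.

341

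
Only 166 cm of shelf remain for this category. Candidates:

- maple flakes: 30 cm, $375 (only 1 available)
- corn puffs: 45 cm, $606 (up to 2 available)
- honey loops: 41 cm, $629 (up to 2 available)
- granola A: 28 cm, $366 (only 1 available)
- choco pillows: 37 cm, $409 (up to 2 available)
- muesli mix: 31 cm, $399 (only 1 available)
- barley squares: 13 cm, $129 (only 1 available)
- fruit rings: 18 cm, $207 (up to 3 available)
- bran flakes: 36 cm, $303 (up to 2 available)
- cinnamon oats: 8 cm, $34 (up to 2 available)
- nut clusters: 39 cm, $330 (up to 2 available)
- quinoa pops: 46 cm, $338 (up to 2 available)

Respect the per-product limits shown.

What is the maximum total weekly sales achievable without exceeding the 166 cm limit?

Filling by ratio: corn puffs + 2×honey loops + granola A + cinnamon oats for 2264, with 3 cm left unused.
Replace granola A with muesli mix: the trade gains 33 net, giving 2297 at 166 cm.
No other feasible combination exceeds 2297.

2297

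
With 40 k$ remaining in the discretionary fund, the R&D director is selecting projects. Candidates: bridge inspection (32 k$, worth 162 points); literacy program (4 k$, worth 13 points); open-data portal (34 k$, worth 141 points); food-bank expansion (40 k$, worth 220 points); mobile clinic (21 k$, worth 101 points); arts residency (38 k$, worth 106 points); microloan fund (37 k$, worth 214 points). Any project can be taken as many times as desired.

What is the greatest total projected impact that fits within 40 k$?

220

Ranking by ratio (projected impact/k$): microloan fund 5.78, food-bank expansion 5.50, bridge inspection 5.06, mobile clinic 4.81.
A density-first pass picks microloan fund — 214 at 37 k$.
The 37 k$ tied up in microloan fund is better spent on food-bank expansion — total rises to 220 (40 k$).
No other feasible combination exceeds 220.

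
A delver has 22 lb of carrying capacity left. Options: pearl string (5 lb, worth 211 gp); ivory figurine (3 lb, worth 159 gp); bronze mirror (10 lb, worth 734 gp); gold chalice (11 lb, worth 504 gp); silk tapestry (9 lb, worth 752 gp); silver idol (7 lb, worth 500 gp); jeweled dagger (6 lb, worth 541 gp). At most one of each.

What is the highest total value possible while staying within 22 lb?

Taking silk tapestry + silver idol + jeweled dagger: 22 lb used, 1793 in value.

1793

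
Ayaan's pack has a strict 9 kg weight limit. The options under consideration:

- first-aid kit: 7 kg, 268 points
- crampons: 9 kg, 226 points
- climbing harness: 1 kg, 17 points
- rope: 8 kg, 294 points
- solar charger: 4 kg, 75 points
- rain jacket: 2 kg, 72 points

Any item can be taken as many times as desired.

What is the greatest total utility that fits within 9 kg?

340

Density check — first-aid kit 38.29, rope 36.75, rain jacket 36.00, crampons 25.11 are the best per kg.
The ratio ordering already packs tightly: first-aid kit + rain jacket, 9 kg, 340.
That's the maximum — no swap from here does better than 340.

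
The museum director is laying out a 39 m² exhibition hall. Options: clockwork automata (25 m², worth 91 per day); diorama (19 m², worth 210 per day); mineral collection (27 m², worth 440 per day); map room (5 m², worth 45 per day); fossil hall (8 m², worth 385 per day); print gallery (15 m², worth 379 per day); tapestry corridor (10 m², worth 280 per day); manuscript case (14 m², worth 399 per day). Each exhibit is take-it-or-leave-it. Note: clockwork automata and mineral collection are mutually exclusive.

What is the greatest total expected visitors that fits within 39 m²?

1163

Taking the top-ratio exhibits first gives map room + fossil hall + tapestry corridor + manuscript case for 1109 (37 m²).
Dropping map room and tapestry corridor frees 15 m²; slotting in print gallery (15 m²) lifts the total to 1163 at 37 m².
Runner-up map room + fossil hall + tapestry corridor + manuscript case tops out at 1109.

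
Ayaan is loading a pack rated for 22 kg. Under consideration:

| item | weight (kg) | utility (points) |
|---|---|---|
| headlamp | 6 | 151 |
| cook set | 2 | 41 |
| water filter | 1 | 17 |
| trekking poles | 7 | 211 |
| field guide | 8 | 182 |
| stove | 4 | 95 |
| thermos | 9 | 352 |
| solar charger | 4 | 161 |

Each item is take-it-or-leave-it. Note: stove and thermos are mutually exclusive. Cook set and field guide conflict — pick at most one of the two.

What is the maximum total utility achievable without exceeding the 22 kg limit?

By utility per kg: solar charger 40.25, thermos 39.11, trekking poles 30.14, headlamp 25.17 lead.
Taking cook set + trekking poles + thermos + solar charger: 22 kg used, 765 in utility.
That's the maximum — no feasible swap from here does better than 765.

765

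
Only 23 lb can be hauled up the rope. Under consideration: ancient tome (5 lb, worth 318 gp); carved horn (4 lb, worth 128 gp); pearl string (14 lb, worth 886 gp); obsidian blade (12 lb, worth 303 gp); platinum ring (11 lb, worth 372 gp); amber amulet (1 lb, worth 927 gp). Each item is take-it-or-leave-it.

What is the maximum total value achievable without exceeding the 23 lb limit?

2131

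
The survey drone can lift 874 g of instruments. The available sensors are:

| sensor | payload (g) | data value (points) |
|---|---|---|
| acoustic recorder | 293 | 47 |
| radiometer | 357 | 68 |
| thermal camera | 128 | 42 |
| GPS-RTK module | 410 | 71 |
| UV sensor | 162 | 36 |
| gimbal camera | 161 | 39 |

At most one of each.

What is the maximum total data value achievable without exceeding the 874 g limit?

188

By data value per g: thermal camera 0.33, gimbal camera 0.24, UV sensor 0.22, radiometer 0.19 lead.
Taking the top-ratio sensors first gives radiometer + thermal camera + UV sensor + gimbal camera for 185 (808 g).
Replace radiometer with GPS-RTK module: the trade gains 3 net, giving 188 at 861 g.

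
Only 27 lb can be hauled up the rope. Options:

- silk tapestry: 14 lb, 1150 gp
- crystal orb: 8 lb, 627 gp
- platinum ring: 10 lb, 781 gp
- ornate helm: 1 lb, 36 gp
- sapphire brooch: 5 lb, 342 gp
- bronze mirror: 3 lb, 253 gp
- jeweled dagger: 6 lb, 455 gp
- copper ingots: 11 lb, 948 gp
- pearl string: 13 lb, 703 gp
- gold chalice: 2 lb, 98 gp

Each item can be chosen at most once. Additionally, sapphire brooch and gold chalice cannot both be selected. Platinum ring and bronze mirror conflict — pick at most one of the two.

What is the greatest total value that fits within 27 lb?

2196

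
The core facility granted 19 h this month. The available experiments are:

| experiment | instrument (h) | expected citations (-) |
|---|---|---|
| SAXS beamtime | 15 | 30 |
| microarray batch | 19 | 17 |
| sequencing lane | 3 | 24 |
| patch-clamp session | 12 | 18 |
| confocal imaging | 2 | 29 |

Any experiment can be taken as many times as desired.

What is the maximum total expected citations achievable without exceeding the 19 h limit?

261

Density check — confocal imaging 14.50, sequencing lane 8.00, SAXS beamtime 2.00, patch-clamp session 1.50 are the best per h.
9×confocal imaging uses 18 of the 19 h and totals 261.
The spare 1 h is too small for any remaining experiment, and no exchange beats 261.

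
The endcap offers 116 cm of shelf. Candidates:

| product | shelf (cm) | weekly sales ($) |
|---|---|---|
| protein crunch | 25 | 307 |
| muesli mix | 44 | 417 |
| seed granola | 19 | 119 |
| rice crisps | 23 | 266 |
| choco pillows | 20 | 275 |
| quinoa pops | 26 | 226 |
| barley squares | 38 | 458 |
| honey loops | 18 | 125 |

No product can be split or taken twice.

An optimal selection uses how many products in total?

Optimal total is 1306.
One optimal bundle: protein crunch + rice crisps + choco pillows + barley squares (106 cm).
Every optimal selection uses 4 products.

4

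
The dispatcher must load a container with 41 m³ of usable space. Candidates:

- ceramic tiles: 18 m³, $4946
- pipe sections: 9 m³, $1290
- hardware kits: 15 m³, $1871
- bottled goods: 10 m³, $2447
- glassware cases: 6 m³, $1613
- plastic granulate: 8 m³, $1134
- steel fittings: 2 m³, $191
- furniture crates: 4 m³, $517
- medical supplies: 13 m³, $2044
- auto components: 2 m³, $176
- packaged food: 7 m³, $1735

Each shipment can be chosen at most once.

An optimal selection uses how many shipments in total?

The maximum revenue within 41 m³ is 10741.
For example ceramic tiles + bottled goods + glassware cases + packaged food achieves it, using 41 m³.
All optima have 4 shipments.

4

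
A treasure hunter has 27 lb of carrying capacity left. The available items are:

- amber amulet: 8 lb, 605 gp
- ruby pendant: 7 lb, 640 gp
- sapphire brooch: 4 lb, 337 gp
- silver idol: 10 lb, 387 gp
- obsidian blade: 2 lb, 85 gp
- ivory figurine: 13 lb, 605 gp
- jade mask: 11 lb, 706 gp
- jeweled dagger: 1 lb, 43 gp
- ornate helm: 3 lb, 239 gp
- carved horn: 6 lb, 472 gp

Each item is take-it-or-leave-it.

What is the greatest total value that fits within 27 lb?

2139

Filling by ratio: ruby pendant + sapphire brooch + obsidian blade + jeweled dagger + ornate helm + carved horn for 1816, with 4 lb left unused.
Replace jeweled dagger and ornate helm with amber amulet: the trade gains 323 net, giving 2139 at 27 lb.
Runner-up amber amulet + ruby pendant + sapphire brooch + jeweled dagger + carved horn tops out at 2097.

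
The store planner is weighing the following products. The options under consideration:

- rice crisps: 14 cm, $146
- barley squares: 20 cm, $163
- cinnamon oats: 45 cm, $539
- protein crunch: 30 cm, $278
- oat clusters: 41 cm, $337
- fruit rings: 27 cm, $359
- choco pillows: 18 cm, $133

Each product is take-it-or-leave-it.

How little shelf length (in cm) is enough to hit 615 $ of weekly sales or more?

Need the lightest bundle worth ≥ 615.
protein crunch + fruit rings reaches 637 using 57 cm.
Below 57 cm the best achievable stays under 615.

57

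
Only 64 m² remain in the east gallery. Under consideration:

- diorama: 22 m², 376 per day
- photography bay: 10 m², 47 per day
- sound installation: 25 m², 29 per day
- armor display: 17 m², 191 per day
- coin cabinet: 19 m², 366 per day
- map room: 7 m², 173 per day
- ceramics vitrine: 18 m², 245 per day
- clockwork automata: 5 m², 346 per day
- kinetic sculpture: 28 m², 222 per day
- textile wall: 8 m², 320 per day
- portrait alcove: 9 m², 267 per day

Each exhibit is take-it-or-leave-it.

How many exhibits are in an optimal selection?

5

The maximum expected visitors within 64 m² is 1675.
One optimal bundle: diorama + coin cabinet + clockwork automata + textile wall + portrait alcove (63 m²).
Any selection reaching 1675 contains exactly 5 exhibits.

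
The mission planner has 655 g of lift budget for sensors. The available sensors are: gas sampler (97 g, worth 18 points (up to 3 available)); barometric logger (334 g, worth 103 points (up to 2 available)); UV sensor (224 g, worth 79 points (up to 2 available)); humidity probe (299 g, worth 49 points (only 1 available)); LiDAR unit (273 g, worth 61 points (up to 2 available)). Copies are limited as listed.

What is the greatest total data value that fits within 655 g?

200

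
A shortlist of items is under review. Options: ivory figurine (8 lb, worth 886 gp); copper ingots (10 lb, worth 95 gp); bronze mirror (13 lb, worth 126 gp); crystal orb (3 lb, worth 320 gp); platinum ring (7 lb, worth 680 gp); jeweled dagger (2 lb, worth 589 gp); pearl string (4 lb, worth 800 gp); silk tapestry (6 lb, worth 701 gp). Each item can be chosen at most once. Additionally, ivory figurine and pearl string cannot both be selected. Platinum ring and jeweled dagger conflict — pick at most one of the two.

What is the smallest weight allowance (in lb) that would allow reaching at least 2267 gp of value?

15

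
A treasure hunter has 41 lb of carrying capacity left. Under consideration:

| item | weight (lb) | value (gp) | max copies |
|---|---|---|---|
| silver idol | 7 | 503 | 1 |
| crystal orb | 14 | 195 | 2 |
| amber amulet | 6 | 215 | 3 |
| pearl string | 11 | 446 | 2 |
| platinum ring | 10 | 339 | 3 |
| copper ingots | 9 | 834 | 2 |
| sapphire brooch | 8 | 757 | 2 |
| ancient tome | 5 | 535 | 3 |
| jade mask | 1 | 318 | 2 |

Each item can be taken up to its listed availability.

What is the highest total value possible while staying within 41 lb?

By value per lb: jade mask 318.00, ancient tome 107.00, sapphire brooch 94.62, copper ingots 92.67 lead.
Filling by ratio: silver idol + 2×sapphire brooch + 3×ancient tome + 2×jade mask for 4258, with 1 lb left unused.
The 17 lb tied up in silver idol and 2×ancient tome is better spent on 2×copper ingots — total rises to 4353 (41 lb).
That's the maximum — no swap from here does better than 4353.

4353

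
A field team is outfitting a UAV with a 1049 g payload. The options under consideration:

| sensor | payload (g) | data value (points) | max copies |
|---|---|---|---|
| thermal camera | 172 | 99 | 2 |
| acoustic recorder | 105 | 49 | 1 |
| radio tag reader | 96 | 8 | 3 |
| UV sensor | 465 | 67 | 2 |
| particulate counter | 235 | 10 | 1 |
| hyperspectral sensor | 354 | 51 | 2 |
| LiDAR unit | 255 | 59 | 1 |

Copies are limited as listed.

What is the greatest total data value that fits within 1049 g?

330

By data value per g: thermal camera 0.58, acoustic recorder 0.47, LiDAR unit 0.23, UV sensor 0.14 lead.
Taking 2×thermal camera + acoustic recorder + 3×radio tag reader + LiDAR unit: 992 g used, 330 in data value.
Nothing else within 1049 g beats 330.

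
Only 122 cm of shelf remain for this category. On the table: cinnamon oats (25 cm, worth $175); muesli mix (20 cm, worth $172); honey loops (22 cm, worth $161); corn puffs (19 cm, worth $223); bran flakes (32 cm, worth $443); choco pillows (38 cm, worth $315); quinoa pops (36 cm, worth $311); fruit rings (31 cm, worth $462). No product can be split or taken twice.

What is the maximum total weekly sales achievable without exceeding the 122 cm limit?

1443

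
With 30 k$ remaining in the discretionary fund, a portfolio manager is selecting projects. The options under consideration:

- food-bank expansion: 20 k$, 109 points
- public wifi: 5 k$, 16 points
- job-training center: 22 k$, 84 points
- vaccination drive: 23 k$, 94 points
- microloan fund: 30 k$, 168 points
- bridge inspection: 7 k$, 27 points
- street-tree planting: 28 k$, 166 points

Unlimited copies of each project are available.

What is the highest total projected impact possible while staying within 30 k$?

168

By projected impact per k$: street-tree planting 5.93, microloan fund 5.60, food-bank expansion 5.45, vaccination drive 4.09 lead.
A density-first pass picks street-tree planting — 166 at 28 k$.
Dropping street-tree planting frees 28 k$; slotting in microloan fund (30 k$) lifts the total to 168 at 30 k$.
That's the maximum — no swap from here does better than 168.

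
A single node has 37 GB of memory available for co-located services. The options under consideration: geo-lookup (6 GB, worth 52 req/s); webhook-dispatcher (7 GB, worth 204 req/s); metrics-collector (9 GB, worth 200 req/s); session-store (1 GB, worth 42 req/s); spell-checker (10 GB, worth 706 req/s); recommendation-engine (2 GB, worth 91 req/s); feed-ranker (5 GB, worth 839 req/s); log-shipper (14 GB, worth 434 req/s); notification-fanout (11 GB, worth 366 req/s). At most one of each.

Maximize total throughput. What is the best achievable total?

Webhook-dispatcher + session-store + spell-checker + recommendation-engine + feed-ranker + notification-fanout uses 36 of the 37 GB and totals 2248.
No other feasible combination exceeds 2248.

2248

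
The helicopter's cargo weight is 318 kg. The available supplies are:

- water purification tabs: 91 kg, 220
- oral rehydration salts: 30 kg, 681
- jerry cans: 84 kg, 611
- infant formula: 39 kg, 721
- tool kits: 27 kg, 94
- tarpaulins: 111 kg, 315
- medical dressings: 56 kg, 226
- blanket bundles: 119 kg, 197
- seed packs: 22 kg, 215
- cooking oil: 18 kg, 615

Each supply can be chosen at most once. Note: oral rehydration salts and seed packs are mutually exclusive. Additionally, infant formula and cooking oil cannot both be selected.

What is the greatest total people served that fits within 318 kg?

Water purification tabs + oral rehydration salts + jerry cans + infant formula + medical dressings uses 300 of the 318 kg and totals 2459.

2459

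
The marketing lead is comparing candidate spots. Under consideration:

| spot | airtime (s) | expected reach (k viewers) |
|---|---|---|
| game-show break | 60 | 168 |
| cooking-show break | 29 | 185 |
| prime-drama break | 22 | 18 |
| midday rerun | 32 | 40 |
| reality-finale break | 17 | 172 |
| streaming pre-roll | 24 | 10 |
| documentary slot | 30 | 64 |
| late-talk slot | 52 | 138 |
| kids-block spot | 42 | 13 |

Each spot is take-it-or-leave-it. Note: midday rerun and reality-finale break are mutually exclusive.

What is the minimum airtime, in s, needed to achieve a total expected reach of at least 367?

Look for the lowest-airtime combination reaching 367.
cooking-show break + prime-drama break + reality-finale break: 375 expected reach at 68 s.
No combination under 68 s hits 367.

68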